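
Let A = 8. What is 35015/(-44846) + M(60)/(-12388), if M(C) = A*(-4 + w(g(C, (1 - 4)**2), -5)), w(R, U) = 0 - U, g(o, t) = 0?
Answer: -108531147/138888062 ≈ -0.78143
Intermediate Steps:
w(R, U) = -U
M(C) = 8 (M(C) = 8*(-4 - 1*(-5)) = 8*(-4 + 5) = 8*1 = 8)
35015/(-44846) + M(60)/(-12388) = 35015/(-44846) + 8/(-12388) = 35015*(-1/44846) + 8*(-1/12388) = -35015/44846 - 2/3097 = -108531147/138888062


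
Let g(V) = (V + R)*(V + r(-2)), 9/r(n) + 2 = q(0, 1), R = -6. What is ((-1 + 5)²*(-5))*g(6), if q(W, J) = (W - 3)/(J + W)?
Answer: 0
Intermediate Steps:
q(W, J) = (-3 + W)/(J + W)
r(n) = -9/5 (r(n) = 9/(-2 + (-3 + 0)/(1 + 0)) = 9/(-2 - 3/1) = 9/(-2 + 1*(-3)) = 9/(-2 - 3) = 9/(-5) = 9*(-⅕) = -9/5)
g(V) = (-6 + V)*(-9/5 + V) (g(V) = (V - 6)*(V - 9/5) = (-6 + V)*(-9/5 + V))
((-1 + 5)²*(-5))*g(6) = ((-1 + 5)²*(-5))*(54/5 + 6² - 39/5*6) = (4²*(-5))*(54/5 + 36 - 234/5) = (16*(-5))*0 = -80*0 = 0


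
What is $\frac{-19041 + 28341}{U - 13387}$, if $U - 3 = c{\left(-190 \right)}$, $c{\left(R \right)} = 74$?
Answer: $- \frac{930}{1331} \approx -0.69872$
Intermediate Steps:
$U = 77$ ($U = 3 + 74 = 77$)
$\frac{-19041 + 28341}{U - 13387} = \frac{-19041 + 28341}{77 - 13387} = \frac{9300}{-13310} = 9300 \left(- \frac{1}{13310}\right) = - \frac{930}{1331}$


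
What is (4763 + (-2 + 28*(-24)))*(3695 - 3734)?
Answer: -159471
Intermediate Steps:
(4763 + (-2 + 28*(-24)))*(3695 - 3734) = (4763 + (-2 - 672))*(-39) = (4763 - 674)*(-39) = 4089*(-39) = -159471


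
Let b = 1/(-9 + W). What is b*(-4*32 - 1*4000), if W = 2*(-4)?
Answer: 4128/17 ≈ 242.82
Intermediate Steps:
W = -8
b = -1/17 (b = 1/(-9 - 8) = 1/(-17) = -1/17 ≈ -0.058824)
b*(-4*32 - 1*4000) = -(-4*32 - 1*4000)/17 = -(-128 - 4000)/17 = -1/17*(-4128) = 4128/17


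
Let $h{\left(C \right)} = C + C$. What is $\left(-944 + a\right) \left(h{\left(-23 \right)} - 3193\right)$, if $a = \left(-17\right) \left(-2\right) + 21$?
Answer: $2879471$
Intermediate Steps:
$h{\left(C \right)} = 2 C$
$a = 55$ ($a = 34 + 21 = 55$)
$\left(-944 + a\right) \left(h{\left(-23 \right)} - 3193\right) = \left(-944 + 55\right) \left(2 \left(-23\right) - 3193\right) = - 889 \left(-46 - 3193\right) = \left(-889\right) \left(-3239\right) = 2879471$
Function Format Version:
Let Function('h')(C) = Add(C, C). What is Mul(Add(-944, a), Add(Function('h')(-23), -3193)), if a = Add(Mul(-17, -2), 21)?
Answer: 2879471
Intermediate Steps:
Function('h')(C) = Mul(2, C)
a = 55 (a = Add(34, 21) = 55)
Mul(Add(-944, a), Add(Function('h')(-23), -3193)) = Mul(Add(-944, 55), Add(Mul(2, -23), -3193)) = Mul(-889, Add(-46, -3193)) = Mul(-889, -3239) = 2879471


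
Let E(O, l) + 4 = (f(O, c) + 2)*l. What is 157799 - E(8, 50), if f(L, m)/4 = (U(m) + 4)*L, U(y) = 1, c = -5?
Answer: 149703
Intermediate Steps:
f(L, m) = 20*L (f(L, m) = 4*((1 + 4)*L) = 4*(5*L) = 20*L)
E(O, l) = -4 + l*(2 + 20*O) (E(O, l) = -4 + (20*O + 2)*l = -4 + (2 + 20*O)*l = -4 + l*(2 + 20*O))
157799 - E(8, 50) = 157799 - (-4 + 2*50 + 20*8*50) = 157799 - (-4 + 100 + 8000) = 157799 - 1*8096 = 157799 - 8096 = 149703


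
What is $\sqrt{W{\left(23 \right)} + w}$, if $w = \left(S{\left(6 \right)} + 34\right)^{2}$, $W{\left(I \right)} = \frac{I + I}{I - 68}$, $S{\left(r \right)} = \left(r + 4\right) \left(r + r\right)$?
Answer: $\frac{\sqrt{5335870}}{15} \approx 154.0$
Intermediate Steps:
$S{\left(r \right)} = 2 r \left(4 + r\right)$ ($S{\left(r \right)} = \left(4 + r\right) 2 r = 2 r \left(4 + r\right)$)
$W{\left(I \right)} = \frac{2 I}{-68 + I}$
$w = 23716$ ($w = \left(2 \cdot 6 \left(4 + 6\right) + 34\right)^{2} = \left(2 \cdot 6 \cdot 10 + 34\right)^{2} = \left(120 + 34\right)^{2} = 154^{2} = 23716$)
$\sqrt{W{\left(23 \right)} + w} = \sqrt{2 \cdot 23 \frac{1}{-68 + 23} + 23716} = \sqrt{2 \cdot 23 \frac{1}{-45} + 23716} = \sqrt{2 \cdot 23 \left(- \frac{1}{45}\right) + 23716} = \sqrt{- \frac{46}{45} + 23716} = \sqrt{\frac{1067174}{45}} = \frac{\sqrt{5335870}}{15}$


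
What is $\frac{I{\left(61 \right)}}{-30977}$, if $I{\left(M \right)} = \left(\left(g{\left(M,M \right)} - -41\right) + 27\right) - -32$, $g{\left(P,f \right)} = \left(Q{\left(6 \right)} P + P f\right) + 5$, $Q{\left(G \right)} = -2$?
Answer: $- \frac{3704}{30977} \approx -0.11957$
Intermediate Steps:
$g{\left(P,f \right)} = 5 - 2 P + P f$ ($g{\left(P,f \right)} = \left(- 2 P + P f\right) + 5 = 5 - 2 P + P f$)
$I{\left(M \right)} = 105 + M^{2} - 2 M$ ($I{\left(M \right)} = \left(\left(\left(5 - 2 M + M M\right) - -41\right) + 27\right) - -32 = \left(\left(\left(5 - 2 M + M^{2}\right) + 41\right) + 27\right) + \left(-11 + 43\right) = \left(\left(\left(5 + M^{2} - 2 M\right) + 41\right) + 27\right) + 32 = \left(\left(46 + M^{2} - 2 M\right) + 27\right) + 32 = \left(73 + M^{2} - 2 M\right) + 32 = 105 + M^{2} - 2 M$)
$\frac{I{\left(61 \right)}}{-30977} = \frac{105 + 61^{2} - 122}{-30977} = \left(105 + 3721 - 122\right) \left(- \frac{1}{30977}\right) = 3704 \left(- \frac{1}{30977}\right) = - \frac{3704}{30977}$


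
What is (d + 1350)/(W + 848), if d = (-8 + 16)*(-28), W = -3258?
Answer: -563/1205 ≈ -0.46722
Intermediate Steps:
d = -224 (d = 8*(-28) = -224)
(d + 1350)/(W + 848) = (-224 + 1350)/(-3258 + 848) = 1126/(-2410) = 1126*(-1/2410) = -563/1205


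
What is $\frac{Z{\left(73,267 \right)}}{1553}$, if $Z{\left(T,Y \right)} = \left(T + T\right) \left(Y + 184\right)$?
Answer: $\frac{65846}{1553} \approx 42.399$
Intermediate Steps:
$Z{\left(T,Y \right)} = 2 T \left(184 + Y\right)$
$\frac{Z{\left(73,267 \right)}}{1553} = \frac{2 \cdot 73 \left(184 + 267\right)}{1553} = 2 \cdot 73 \cdot 451 \cdot \frac{1}{1553} = 65846 \cdot \frac{1}{1553} = \frac{65846}{1553}$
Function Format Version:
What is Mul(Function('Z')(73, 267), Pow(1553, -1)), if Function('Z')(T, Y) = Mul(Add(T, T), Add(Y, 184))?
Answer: Rational(65846, 1553) ≈ 42.399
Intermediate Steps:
Function('Z')(T, Y) = Mul(2, T, Add(184, Y)) (Function('Z')(T, Y) = Mul(Mul(2, T), Add(184, Y)) = Mul(2, T, Add(184, Y)))
Mul(Function('Z')(73, 267), Pow(1553, -1)) = Mul(Mul(2, 73, Add(184, 267)), Pow(1553, -1)) = Mul(Mul(2, 73, 451), Rational(1, 1553)) = Mul(65846, Rational(1, 1553)) = Rational(65846, 1553)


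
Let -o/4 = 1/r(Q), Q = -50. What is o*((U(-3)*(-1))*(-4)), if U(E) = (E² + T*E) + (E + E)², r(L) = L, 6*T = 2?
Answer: 352/25 ≈ 14.080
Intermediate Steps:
T = ⅓ (T = (⅙)*2 = ⅓ ≈ 0.33333)
o = 2/25 (o = -4/(-50) = -4*(-1/50) = 2/25 ≈ 0.080000)
U(E) = 5*E² + E/3 (U(E) = (E² + E/3) + (E + E)² = (E² + E/3) + (2*E)² = (E² + E/3) + 4*E² = 5*E² + E/3)
o*((U(-3)*(-1))*(-4)) = 2*((((⅓)*(-3)*(1 + 15*(-3)))*(-1))*(-4))/25 = 2*((((⅓)*(-3)*(1 - 45))*(-1))*(-4))/25 = 2*((((⅓)*(-3)*(-44))*(-1))*(-4))/25 = 2*((44*(-1))*(-4))/25 = 2*(-44*(-4))/25 = (2/25)*176 = 352/25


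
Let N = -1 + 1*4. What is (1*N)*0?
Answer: 0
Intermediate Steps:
N = 3 (N = -1 + 4 = 3)
(1*N)*0 = (1*3)*0 = 3*0 = 0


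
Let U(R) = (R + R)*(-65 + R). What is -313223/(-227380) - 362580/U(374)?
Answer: -837298497/4379566180 ≈ -0.19118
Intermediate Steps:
U(R) = 2*R*(-65 + R) (U(R) = (2*R)*(-65 + R) = 2*R*(-65 + R))
-313223/(-227380) - 362580/U(374) = -313223/(-227380) - 362580*1/(748*(-65 + 374)) = -313223*(-1/227380) - 362580/(2*374*309) = 313223/227380 - 362580/231132 = 313223/227380 - 362580*1/231132 = 313223/227380 - 30215/19261 = -837298497/4379566180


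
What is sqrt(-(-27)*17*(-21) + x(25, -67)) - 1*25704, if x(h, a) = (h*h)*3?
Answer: -25704 + 2*I*sqrt(1941) ≈ -25704.0 + 88.114*I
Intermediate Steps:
x(h, a) = 3*h**2 (x(h, a) = h**2*3 = 3*h**2)
sqrt(-(-27)*17*(-21) + x(25, -67)) - 1*25704 = sqrt(-(-27)*17*(-21) + 3*25**2) - 1*25704 = sqrt(-27*(-17)*(-21) + 3*625) - 25704 = sqrt(459*(-21) + 1875) - 25704 = sqrt(-9639 + 1875) - 25704 = sqrt(-7764) - 25704 = 2*I*sqrt(1941) - 25704 = -25704 + 2*I*sqrt(1941)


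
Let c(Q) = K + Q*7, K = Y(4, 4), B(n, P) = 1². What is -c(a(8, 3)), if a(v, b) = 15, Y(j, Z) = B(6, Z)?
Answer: -106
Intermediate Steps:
B(n, P) = 1
Y(j, Z) = 1
K = 1
c(Q) = 1 + 7*Q (c(Q) = 1 + Q*7 = 1 + 7*Q)
-c(a(8, 3)) = -(1 + 7*15) = -(1 + 105) = -1*106 = -106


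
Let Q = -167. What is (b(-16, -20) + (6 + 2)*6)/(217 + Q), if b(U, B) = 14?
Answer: 31/25 ≈ 1.2400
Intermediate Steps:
(b(-16, -20) + (6 + 2)*6)/(217 + Q) = (14 + (6 + 2)*6)/(217 - 167) = (14 + 8*6)/50 = (14 + 48)*(1/50) = 62*(1/50) = 31/25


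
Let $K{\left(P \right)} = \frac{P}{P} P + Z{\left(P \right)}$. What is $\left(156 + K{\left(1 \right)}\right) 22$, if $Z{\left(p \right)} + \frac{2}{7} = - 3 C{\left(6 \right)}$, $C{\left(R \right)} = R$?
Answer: $\frac{21362}{7} \approx 3051.7$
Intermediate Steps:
$Z{\left(p \right)} = - \frac{128}{7}$ ($Z{\left(p \right)} = - \frac{2}{7} - 18 = - \frac{128}{7}$)
$K{\left(P \right)} = - \frac{128}{7} + P$ ($K{\left(P \right)} = \frac{P}{P} P - \frac{128}{7} = 1 P - \frac{128}{7} = P - \frac{128}{7} = - \frac{128}{7} + P$)
$\left(156 + K{\left(1 \right)}\right) 22 = \left(156 + \left(- \frac{128}{7} + 1\right)\right) 22 = \left(156 - \frac{121}{7}\right) 22 = \frac{971}{7} \cdot 22 = \frac{21362}{7}$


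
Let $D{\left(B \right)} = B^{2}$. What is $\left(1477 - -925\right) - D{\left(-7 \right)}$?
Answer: $2353$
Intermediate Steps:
$\left(1477 - -925\right) - D{\left(-7 \right)} = \left(1477 - -925\right) - \left(-7\right)^{2} = \left(1477 + 925\right) - 49 = 2402 - 49 = 2353$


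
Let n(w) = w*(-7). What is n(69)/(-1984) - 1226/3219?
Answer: -877607/6386496 ≈ -0.13742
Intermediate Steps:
n(w) = -7*w
n(69)/(-1984) - 1226/3219 = -7*69/(-1984) - 1226/3219 = -483*(-1/1984) - 1226*1/3219 = 483/1984 - 1226/3219 = -877607/6386496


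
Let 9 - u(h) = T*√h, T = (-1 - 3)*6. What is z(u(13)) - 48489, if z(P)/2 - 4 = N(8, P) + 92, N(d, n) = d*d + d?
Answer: -48153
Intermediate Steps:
T = -24 (T = -4*6 = -24)
N(d, n) = d + d² (N(d, n) = d² + d = d + d²)
u(h) = 9 + 24*√h (u(h) = 9 - (-24)*√h = 9 + 24*√h)
z(P) = 336 (z(P) = 8 + 2*(8*(1 + 8) + 92) = 8 + 2*(8*9 + 92) = 8 + 2*(72 + 92) = 8 + 2*164 = 8 + 328 = 336)
z(u(13)) - 48489 = 336 - 48489 = -48153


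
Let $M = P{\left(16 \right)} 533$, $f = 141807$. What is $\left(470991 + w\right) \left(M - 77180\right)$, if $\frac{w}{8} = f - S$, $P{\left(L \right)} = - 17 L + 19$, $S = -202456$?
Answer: $-683813667755$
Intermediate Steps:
$P{\left(L \right)} = 19 - 17 L$
$M = -134849$ ($M = \left(19 - 272\right) 533 = \left(-253\right) 533 = -134849$)
$w = 2754104$ ($w = 8 \left(141807 - -202456\right) = 8 \left(141807 + 202456\right) = 8 \cdot 344263 = 2754104$)
$\left(470991 + w\right) \left(M - 77180\right) = \left(470991 + 2754104\right) \left(-134849 - 77180\right) = 3225095 \left(-212029\right) = -683813667755$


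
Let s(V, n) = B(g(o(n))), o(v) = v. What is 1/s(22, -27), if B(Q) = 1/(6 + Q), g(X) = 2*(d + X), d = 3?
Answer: -42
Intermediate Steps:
g(X) = 6 + 2*X (g(X) = 2*(3 + X) = 6 + 2*X)
s(V, n) = 1/(12 + 2*n) (s(V, n) = 1/(6 + (6 + 2*n)) = 1/(12 + 2*n))
1/s(22, -27) = 1/(1/(2*(6 - 27))) = 1/((1/2)/(-21)) = 1/((1/2)*(-1/21)) = 1/(-1/42) = -42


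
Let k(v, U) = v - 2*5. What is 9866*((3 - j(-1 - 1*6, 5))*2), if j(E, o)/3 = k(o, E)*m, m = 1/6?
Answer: 108526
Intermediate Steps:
k(v, U) = -10 + v (k(v, U) = v - 10 = -10 + v)
m = 1/6 ≈ 0.16667
j(E, o) = -5 + o/2 (j(E, o) = 3*((-10 + o)*(1/6)) = 3*(-5/3 + o/6) = -5 + o/2)
9866*((3 - j(-1 - 1*6, 5))*2) = 9866*((3 - (-5 + (1/2)*5))*2) = 9866*((3 - (-5 + 5/2))*2) = 9866*((3 - 1*(-5/2))*2) = 9866*((3 + 5/2)*2) = 9866*((11/2)*2) = 9866*11 = 108526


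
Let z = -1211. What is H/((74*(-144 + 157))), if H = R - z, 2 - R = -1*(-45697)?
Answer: -22242/481 ≈ -46.241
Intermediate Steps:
R = -45695 (R = 2 - (-1)*(-45697) = 2 - 1*45697 = 2 - 45697 = -45695)
H = -44484 (H = -45695 - 1*(-1211) = -45695 + 1211 = -44484)
H/((74*(-144 + 157))) = -44484*1/(74*(-144 + 157)) = -44484/(74*13) = -44484/962 = -44484*1/962 = -22242/481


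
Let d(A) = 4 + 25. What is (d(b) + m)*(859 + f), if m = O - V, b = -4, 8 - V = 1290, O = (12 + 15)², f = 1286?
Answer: 4375800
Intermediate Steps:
O = 729 (O = 27² = 729)
V = -1282 (V = 8 - 1*1290 = 8 - 1290 = -1282)
d(A) = 29
m = 2011 (m = 729 - 1*(-1282) = 729 + 1282 = 2011)
(d(b) + m)*(859 + f) = (29 + 2011)*(859 + 1286) = 2040*2145 = 4375800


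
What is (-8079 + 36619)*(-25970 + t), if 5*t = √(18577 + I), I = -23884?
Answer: -741183800 + 5708*I*√5307 ≈ -7.4118e+8 + 4.1582e+5*I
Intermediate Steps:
t = I*√5307/5 (t = √(18577 - 23884)/5 = √(-5307)/5 = (I*√5307)/5 = I*√5307/5 ≈ 14.57*I)
(-8079 + 36619)*(-25970 + t) = (-8079 + 36619)*(-25970 + I*√5307/5) = 28540*(-25970 + I*√5307/5) = -741183800 + 5708*I*√5307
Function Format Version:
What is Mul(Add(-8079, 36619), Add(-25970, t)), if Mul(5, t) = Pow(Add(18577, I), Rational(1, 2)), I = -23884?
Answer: Add(-741183800, Mul(5708, I, Pow(5307, Rational(1, 2)))) ≈ Add(-7.4118e+8, Mul(4.1582e+5, I))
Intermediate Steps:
t = Mul(Rational(1, 5), I, Pow(5307, Rational(1, 2))) (t = Mul(Rational(1, 5), Pow(Add(18577, -23884), Rational(1, 2))) = Mul(Rational(1, 5), Pow(-5307, Rational(1, 2))) = Mul(Rational(1, 5), Mul(I, Pow(5307, Rational(1, 2)))) = Mul(Rational(1, 5), I, Pow(5307, Rational(1, 2))) ≈ Mul(14.570, I))
Mul(Add(-8079, 36619), Add(-25970, t)) = Mul(Add(-8079, 36619), Add(-25970, Mul(Rational(1, 5), I, Pow(5307, Rational(1, 2))))) = Mul(28540, Add(-25970, Mul(Rational(1, 5), I, Pow(5307, Rational(1, 2))))) = Add(-741183800, Mul(5708, I, Pow(5307, Rational(1, 2))))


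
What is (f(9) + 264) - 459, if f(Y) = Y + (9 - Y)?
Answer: -186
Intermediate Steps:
f(Y) = 9
(f(9) + 264) - 459 = (9 + 264) - 459 = 273 - 459 = -186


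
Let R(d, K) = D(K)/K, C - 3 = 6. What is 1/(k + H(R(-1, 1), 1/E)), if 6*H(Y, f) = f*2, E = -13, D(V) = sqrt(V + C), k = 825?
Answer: 39/32174 ≈ 0.0012122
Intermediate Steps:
C = 9 (C = 3 + 6 = 9)
D(V) = sqrt(9 + V) (D(V) = sqrt(V + 9) = sqrt(9 + V))
R(d, K) = sqrt(9 + K)/K
H(Y, f) = f/3 (H(Y, f) = (f*2)/6 = (2*f)/6 = f/3)
1/(k + H(R(-1, 1), 1/E)) = 1/(825 + (1/3)/(-13)) = 1/(825 + (1/3)*(-1/13)) = 1/(825 - 1/39) = 1/(32174/39) = 39/32174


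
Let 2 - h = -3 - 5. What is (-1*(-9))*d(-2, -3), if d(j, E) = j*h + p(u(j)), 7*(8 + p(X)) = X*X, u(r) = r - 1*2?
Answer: -1620/7 ≈ -231.43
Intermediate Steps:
h = 10 (h = 2 - (-3 - 5) = 2 - 1*(-8) = 2 + 8 = 10)
u(r) = -2 + r (u(r) = r - 2 = -2 + r)
p(X) = -8 + X²/7 (p(X) = -8 + (X*X)/7 = -8 + X²/7)
d(j, E) = -8 + 10*j + (-2 + j)²/7 (d(j, E) = j*10 + (-8 + (-2 + j)²/7) = 10*j + (-8 + (-2 + j)²/7) = -8 + 10*j + (-2 + j)²/7)
(-1*(-9))*d(-2, -3) = (-1*(-9))*(-52/7 + (⅐)*(-2)² + (66/7)*(-2)) = 9*(-52/7 + (⅐)*4 - 132/7) = 9*(-52/7 + 4/7 - 132/7) = 9*(-180/7) = -1620/7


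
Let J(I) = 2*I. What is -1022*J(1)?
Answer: -2044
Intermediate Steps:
-1022*J(1) = -2044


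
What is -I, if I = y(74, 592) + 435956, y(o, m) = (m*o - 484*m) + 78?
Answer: -193314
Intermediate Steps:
y(o, m) = 78 - 484*m + m*o (y(o, m) = (-484*m + m*o) + 78 = 78 - 484*m + m*o)
I = 193314 (I = (78 - 484*592 + 592*74) + 435956 = (78 - 286528 + 43808) + 435956 = -242642 + 435956 = 193314)
-I = -1*193314 = -193314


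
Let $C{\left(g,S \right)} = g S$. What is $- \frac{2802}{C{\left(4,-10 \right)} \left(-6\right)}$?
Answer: $- \frac{467}{40} \approx -11.675$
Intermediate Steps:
$C{\left(g,S \right)} = S g$
$- \frac{2802}{C{\left(4,-10 \right)} \left(-6\right)} = - \frac{2802}{\left(-10\right) 4 \left(-6\right)} = - \frac{2802}{\left(-40\right) \left(-6\right)} = - \frac{2802}{240} = \left(-2802\right) \frac{1}{240} = - \frac{467}{40}$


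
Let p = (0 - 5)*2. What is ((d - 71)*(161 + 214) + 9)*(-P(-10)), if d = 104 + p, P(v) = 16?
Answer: -138144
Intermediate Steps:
p = -10 (p = -5*2 = -10)
d = 94 (d = 104 - 10 = 94)
((d - 71)*(161 + 214) + 9)*(-P(-10)) = ((94 - 71)*(161 + 214) + 9)*(-1*16) = (23*375 + 9)*(-16) = (8625 + 9)*(-16) = 8634*(-16) = -138144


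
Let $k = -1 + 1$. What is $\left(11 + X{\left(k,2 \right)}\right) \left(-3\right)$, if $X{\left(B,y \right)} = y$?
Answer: $-39$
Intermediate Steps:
$k = 0$
$\left(11 + X{\left(k,2 \right)}\right) \left(-3\right) = \left(11 + 2\right) \left(-3\right) = 13 \left(-3\right) = -39$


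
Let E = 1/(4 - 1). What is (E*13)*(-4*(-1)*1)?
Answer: 52/3 ≈ 17.333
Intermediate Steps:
E = 1/3 ≈ 0.33333
(E*13)*(-4*(-1)*1) = ((1/3)*13)*(-4*(-1)*1) = 13*(4*1)/3 = (13/3)*4 = 52/3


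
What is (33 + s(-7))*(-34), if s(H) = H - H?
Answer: -1122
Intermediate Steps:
s(H) = 0
(33 + s(-7))*(-34) = (33 + 0)*(-34) = 33*(-34) = -1122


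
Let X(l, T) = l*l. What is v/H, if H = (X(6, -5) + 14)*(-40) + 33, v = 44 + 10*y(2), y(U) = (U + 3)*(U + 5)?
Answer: -394/1967 ≈ -0.20030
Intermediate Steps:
y(U) = (3 + U)*(5 + U)
X(l, T) = l²
v = 394 (v = 44 + 10*(15 + 2² + 8*2) = 44 + 10*(15 + 4 + 16) = 44 + 10*35 = 44 + 350 = 394)
H = -1967 (H = (6² + 14)*(-40) + 33 = (36 + 14)*(-40) + 33 = 50*(-40) + 33 = -2000 + 33 = -1967)
v/H = 394/(-1967) = 394*(-1/1967) = -394/1967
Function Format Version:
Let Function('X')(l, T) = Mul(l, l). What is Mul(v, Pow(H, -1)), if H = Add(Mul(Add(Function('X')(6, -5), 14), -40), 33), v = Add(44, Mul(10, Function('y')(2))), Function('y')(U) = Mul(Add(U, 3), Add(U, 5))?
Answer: Rational(-394, 1967) ≈ -0.20030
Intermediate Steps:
Function('y')(U) = Mul(Add(3, U), Add(5, U))
Function('X')(l, T) = Pow(l, 2)
v = 394 (v = Add(44, Mul(10, Add(15, Pow(2, 2), Mul(8, 2)))) = Add(44, Mul(10, Add(15, 4, 16))) = Add(44, Mul(10, 35)) = Add(44, 350) = 394)
H = -1967 (H = Add(Mul(Add(Pow(6, 2), 14), -40), 33) = Add(Mul(Add(36, 14), -40), 33) = Add(Mul(50, -40), 33) = Add(-2000, 33) = -1967)
Mul(v, Pow(H, -1)) = Mul(394, Pow(-1967, -1)) = Mul(394, Rational(-1, 1967)) = Rational(-394, 1967)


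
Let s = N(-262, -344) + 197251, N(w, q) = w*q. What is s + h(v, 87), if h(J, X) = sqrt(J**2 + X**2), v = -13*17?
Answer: 287379 + sqrt(56410) ≈ 2.8762e+5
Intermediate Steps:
N(w, q) = q*w
s = 287379 (s = -344*(-262) + 197251 = 90128 + 197251 = 287379)
v = -221
s + h(v, 87) = 287379 + sqrt((-221)**2 + 87**2) = 287379 + sqrt(48841 + 7569) = 287379 + sqrt(56410)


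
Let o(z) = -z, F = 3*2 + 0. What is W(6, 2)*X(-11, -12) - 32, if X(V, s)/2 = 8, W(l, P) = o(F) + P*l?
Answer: 64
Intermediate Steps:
F = 6 (F = 6 + 0 = 6)
W(l, P) = -6 + P*l (W(l, P) = -1*6 + P*l = -6 + P*l)
X(V, s) = 16 (X(V, s) = 2*8 = 16)
W(6, 2)*X(-11, -12) - 32 = (-6 + 2*6)*16 - 32 = (-6 + 12)*16 - 32 = 6*16 - 32 = 96 - 32 = 64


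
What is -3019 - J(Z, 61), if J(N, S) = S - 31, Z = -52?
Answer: -3049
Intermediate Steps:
J(N, S) = -31 + S
-3019 - J(Z, 61) = -3019 - (-31 + 61) = -3019 - 1*30 = -3019 - 30 = -3049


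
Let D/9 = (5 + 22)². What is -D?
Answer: -6561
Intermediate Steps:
D = 6561 (D = 9*(5 + 22)² = 9*27² = 9*729 = 6561)
-D = -1*6561 = -6561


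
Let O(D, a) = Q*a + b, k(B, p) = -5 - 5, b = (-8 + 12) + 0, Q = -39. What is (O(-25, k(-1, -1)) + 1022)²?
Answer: 2005056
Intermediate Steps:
b = 4 (b = 4 + 0 = 4)
k(B, p) = -10
O(D, a) = 4 - 39*a (O(D, a) = -39*a + 4 = 4 - 39*a)
(O(-25, k(-1, -1)) + 1022)² = ((4 - 39*(-10)) + 1022)² = ((4 + 390) + 1022)² = (394 + 1022)² = 1416² = 2005056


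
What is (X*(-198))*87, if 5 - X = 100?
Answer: 1636470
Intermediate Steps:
X = -95 (X = 5 - 1*100 = 5 - 100 = -95)
(X*(-198))*87 = -95*(-198)*87 = 18810*87 = 1636470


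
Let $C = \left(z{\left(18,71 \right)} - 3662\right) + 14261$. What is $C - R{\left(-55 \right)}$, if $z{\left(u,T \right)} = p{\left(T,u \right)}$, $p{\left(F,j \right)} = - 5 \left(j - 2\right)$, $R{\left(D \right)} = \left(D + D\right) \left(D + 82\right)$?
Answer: $13489$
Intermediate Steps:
$R{\left(D \right)} = 2 D \left(82 + D\right)$
$p{\left(F,j \right)} = 10 - 5 j$ ($p{\left(F,j \right)} = - 5 \left(-2 + j\right) = 10 - 5 j$)
$z{\left(u,T \right)} = 10 - 5 u$
$C = 10519$ ($C = \left(\left(10 - 90\right) - 3662\right) + 14261 = \left(-80 - 3662\right) + 14261 = -3742 + 14261 = 10519$)
$C - R{\left(-55 \right)} = 10519 - 2 \left(-55\right) \left(82 - 55\right) = 10519 - 2 \left(-55\right) 27 = 10519 - -2970 = 10519 + 2970 = 13489$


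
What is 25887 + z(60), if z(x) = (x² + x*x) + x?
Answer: 33147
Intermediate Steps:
z(x) = x + 2*x² (z(x) = (x² + x²) + x = 2*x² + x = x + 2*x²)
25887 + z(60) = 25887 + 60*(1 + 2*60) = 25887 + 60*(1 + 120) = 25887 + 60*121 = 25887 + 7260 = 33147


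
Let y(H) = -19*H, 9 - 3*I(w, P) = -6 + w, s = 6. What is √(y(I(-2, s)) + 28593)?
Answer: 28*√327/3 ≈ 168.78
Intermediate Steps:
I(w, P) = 5 - w/3 (I(w, P) = 3 - (-6 + w)/3 = 3 + (2 - w/3) = 5 - w/3)
√(y(I(-2, s)) + 28593) = √(-19*(5 - ⅓*(-2)) + 28593) = √(-19*(5 + ⅔) + 28593) = √(-19*17/3 + 28593) = √(-323/3 + 28593) = √(85456/3) = 28*√327/3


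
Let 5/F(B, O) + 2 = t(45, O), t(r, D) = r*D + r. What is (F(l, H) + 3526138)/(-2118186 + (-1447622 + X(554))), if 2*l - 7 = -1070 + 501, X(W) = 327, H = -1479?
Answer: -234530490651/237147272272 ≈ -0.98897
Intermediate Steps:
l = -281 (l = 7/2 + (-1070 + 501)/2 = 7/2 + (½)*(-569) = 7/2 - 569/2 = -281)
t(r, D) = r + D*r (t(r, D) = D*r + r = r + D*r)
F(B, O) = 5/(43 + 45*O) (F(B, O) = 5/(-2 + 45*(1 + O)) = 5/(-2 + (45 + 45*O)) = 5/(43 + 45*O))
(F(l, H) + 3526138)/(-2118186 + (-1447622 + X(554))) = (5/(43 + 45*(-1479)) + 3526138)/(-2118186 + (-1447622 + 327)) = (5/(43 - 66555) + 3526138)/(-2118186 - 1447295) = (5/(-66512) + 3526138)/(-3565481) = (5*(-1/66512) + 3526138)*(-1/3565481) = (-5/66512 + 3526138)*(-1/3565481) = (234530490651/66512)*(-1/3565481) = -234530490651/237147272272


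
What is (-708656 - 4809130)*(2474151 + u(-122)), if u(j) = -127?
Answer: -13651134990864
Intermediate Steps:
(-708656 - 4809130)*(2474151 + u(-122)) = (-708656 - 4809130)*(2474151 - 127) = -5517786*2474024 = -13651134990864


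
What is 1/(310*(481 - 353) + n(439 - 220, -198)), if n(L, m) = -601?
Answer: 1/39079 ≈ 2.5589e-5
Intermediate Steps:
1/(310*(481 - 353) + n(439 - 220, -198)) = 1/(310*(481 - 353) - 601) = 1/(310*128 - 601) = 1/(39680 - 601) = 1/39079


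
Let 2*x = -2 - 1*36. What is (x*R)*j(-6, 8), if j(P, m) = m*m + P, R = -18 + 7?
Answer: 12122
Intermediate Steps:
R = -11
x = -19 (x = (-2 - 1*36)/2 = (-2 - 36)/2 = (½)*(-38) = -19)
j(P, m) = P + m² (j(P, m) = m² + P = P + m²)
(x*R)*j(-6, 8) = (-19*(-11))*(-6 + 8²) = 209*(-6 + 64) = 209*58 = 12122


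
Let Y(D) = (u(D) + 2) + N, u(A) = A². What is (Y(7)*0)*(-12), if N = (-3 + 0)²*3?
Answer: 0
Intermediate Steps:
N = 27 (N = (-3)²*3 = 9*3 = 27)
Y(D) = 29 + D² (Y(D) = (D² + 2) + 27 = (2 + D²) + 27 = 29 + D²)
(Y(7)*0)*(-12) = ((29 + 7²)*0)*(-12) = ((29 + 49)*0)*(-12) = (78*0)*(-12) = 0*(-12) = 0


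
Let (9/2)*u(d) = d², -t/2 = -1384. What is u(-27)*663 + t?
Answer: 110174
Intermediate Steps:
t = 2768 (t = -2*(-1384) = 2768)
u(d) = 2*d²/9
u(-27)*663 + t = ((2/9)*(-27)²)*663 + 2768 = ((2/9)*729)*663 + 2768 = 162*663 + 2768 = 107406 + 2768 = 110174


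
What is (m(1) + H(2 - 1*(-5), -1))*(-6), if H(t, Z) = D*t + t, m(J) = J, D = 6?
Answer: -300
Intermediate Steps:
H(t, Z) = 7*t (H(t, Z) = 6*t + t = 7*t)
(m(1) + H(2 - 1*(-5), -1))*(-6) = (1 + 7*(2 - 1*(-5)))*(-6) = (1 + 7*(2 + 5))*(-6) = (1 + 7*7)*(-6) = (1 + 49)*(-6) = 50*(-6) = -300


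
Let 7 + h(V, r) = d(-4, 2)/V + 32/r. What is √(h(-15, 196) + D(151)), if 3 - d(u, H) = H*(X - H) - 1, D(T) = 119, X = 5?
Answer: √1238070/105 ≈ 10.597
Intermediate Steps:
d(u, H) = 4 - H*(5 - H) (d(u, H) = 3 - (H*(5 - H) - 1) = 3 - (-1 + H*(5 - H)) = 3 + (1 - H*(5 - H)) = 4 - H*(5 - H))
h(V, r) = -7 - 2/V + 32/r (h(V, r) = -7 + ((4 + 2² - 5*2)/V + 32/r) = -7 + ((4 + 4 - 10)/V + 32/r) = -7 + (-2/V + 32/r) = -7 - 2/V + 32/r)
√(h(-15, 196) + D(151)) = √((-7 - 2/(-15) + 32/196) + 119) = √((-7 - 2*(-1/15) + 32*(1/196)) + 119) = √((-7 + 2/15 + 8/49) + 119) = √(-4927/735 + 119) = √(82538/735) = √1238070/105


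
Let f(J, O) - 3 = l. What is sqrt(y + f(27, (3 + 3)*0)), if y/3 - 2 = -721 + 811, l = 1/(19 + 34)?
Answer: 2*sqrt(195941)/53 ≈ 16.704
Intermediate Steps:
l = 1/53 ≈ 0.018868
y = 276 (y = 6 + 3*(-721 + 811) = 6 + 3*90 = 6 + 270 = 276)
f(J, O) = 160/53 (f(J, O) = 3 + 1/53 = 160/53)
sqrt(y + f(27, (3 + 3)*0)) = sqrt(276 + 160/53) = sqrt(14788/53) = 2*sqrt(195941)/53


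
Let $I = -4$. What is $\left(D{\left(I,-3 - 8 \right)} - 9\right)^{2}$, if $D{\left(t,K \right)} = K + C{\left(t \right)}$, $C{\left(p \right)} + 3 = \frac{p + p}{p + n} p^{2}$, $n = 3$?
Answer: $11025$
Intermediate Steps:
$C{\left(p \right)} = -3 + \frac{2 p^{3}}{3 + p}$ ($C{\left(p \right)} = -3 + \frac{p + p}{p + 3} p^{2} = -3 + \frac{2 p}{3 + p} p^{2} = -3 + \frac{2 p^{3}}{3 + p}$)
$D{\left(t,K \right)} = K + \frac{-9 - 3 t + 2 t^{3}}{3 + t}$
$\left(D{\left(I,-3 - 8 \right)} - 9\right)^{2} = \left(\frac{-9 - -12 + 2 \left(-4\right)^{3} + \left(-3 - 8\right) \left(3 - 4\right)}{3 - 4} - 9\right)^{2} = \left(\frac{-9 + 12 + 2 \left(-64\right) + \left(-3 - 8\right) \left(-1\right)}{-1} - 9\right)^{2} = \left(- (-9 + 12 - 128 - -11) - 9\right)^{2} = \left(- (-9 + 12 - 128 + 11) - 9\right)^{2} = \left(\left(-1\right) \left(-114\right) - 9\right)^{2} = \left(114 - 9\right)^{2} = 105^{2} = 11025$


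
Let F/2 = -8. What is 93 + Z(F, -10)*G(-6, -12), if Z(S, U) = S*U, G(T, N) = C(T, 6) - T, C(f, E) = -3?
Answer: 573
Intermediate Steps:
F = -16 (F = 2*(-8) = -16)
G(T, N) = -3 - T
93 + Z(F, -10)*G(-6, -12) = 93 + (-16*(-10))*(-3 - 1*(-6)) = 93 + 160*(-3 + 6) = 93 + 160*3 = 93 + 480 = 573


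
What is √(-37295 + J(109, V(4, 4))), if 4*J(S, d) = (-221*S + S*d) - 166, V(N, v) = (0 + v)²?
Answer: I*√171691/2 ≈ 207.18*I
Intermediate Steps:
V(N, v) = v²
J(S, d) = -83/2 - 221*S/4 + S*d/4 (J(S, d) = ((-221*S + S*d) - 166)/4 = (-166 - 221*S + S*d)/4 = -83/2 - 221*S/4 + S*d/4)
√(-37295 + J(109, V(4, 4))) = √(-37295 + (-83/2 - 221/4*109 + (¼)*109*4²)) = √(-37295 + (-83/2 - 24089/4 + (¼)*109*16)) = √(-37295 + (-83/2 - 24089/4 + 436)) = √(-37295 - 22511/4) = √(-171691/4) = I*√171691/2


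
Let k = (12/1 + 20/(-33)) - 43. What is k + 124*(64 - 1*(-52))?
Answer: 473629/33 ≈ 14352.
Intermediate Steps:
k = -1043/33 (k = (12*1 + 20*(-1/33)) - 43 = (12 - 20/33) - 43 = 376/33 - 43 = -1043/33 ≈ -31.606)
k + 124*(64 - 1*(-52)) = -1043/33 + 124*(64 - 1*(-52)) = -1043/33 + 124*(64 + 52) = -1043/33 + 124*116 = -1043/33 + 14384 = 473629/33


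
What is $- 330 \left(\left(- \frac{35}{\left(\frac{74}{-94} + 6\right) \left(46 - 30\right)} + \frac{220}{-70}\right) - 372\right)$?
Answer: $\frac{991485}{8} \approx 1.2394 \cdot 10^{5}$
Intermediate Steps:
$- 330 \left(\left(- \frac{35}{\left(\frac{74}{-94} + 6\right) \left(46 - 30\right)} + \frac{220}{-70}\right) - 372\right) = - 330 \left(\left(- \frac{35}{\left(74 \left(- \frac{1}{94}\right) + 6\right) 16} + 220 \left(- \frac{1}{70}\right)\right) - 372\right) = - 330 \left(\left(- \frac{35}{\left(- \frac{37}{47} + 6\right) 16} - \frac{22}{7}\right) - 372\right) = - 330 \left(\left(- \frac{35}{\frac{245}{47} \cdot 16} - \frac{22}{7}\right) - 372\right) = - 330 \left(\left(- \frac{35}{\frac{3920}{47}} - \frac{22}{7}\right) - 372\right) = - 330 \left(\left(\left(-35\right) \frac{47}{3920} - \frac{22}{7}\right) - 372\right) = - 330 \left(\left(- \frac{47}{112} - \frac{22}{7}\right) - 372\right) = - 330 \left(- \frac{57}{16} - 372\right) = \left(-330\right) \left(- \frac{6009}{16}\right) = \frac{991485}{8}$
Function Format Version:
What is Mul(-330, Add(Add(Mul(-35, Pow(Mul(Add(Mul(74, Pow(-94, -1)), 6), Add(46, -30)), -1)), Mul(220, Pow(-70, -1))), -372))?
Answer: Rational(991485, 8) ≈ 1.2394e+5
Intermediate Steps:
Mul(-330, Add(Add(Mul(-35, Pow(Mul(Add(Mul(74, Pow(-94, -1)), 6), Add(46, -30)), -1)), Mul(220, Pow(-70, -1))), -372)) = Mul(-330, Add(Add(Mul(-35, Pow(Mul(Add(Mul(74, Rational(-1, 94)), 6), 16), -1)), Mul(220, Rational(-1, 70))), -372)) = Mul(-330, Add(Add(Mul(-35, Pow(Mul(Add(Rational(-37, 47), 6), 16), -1)), Rational(-22, 7)), -372)) = Mul(-330, Add(Add(Mul(-35, Pow(Mul(Rational(245, 47), 16), -1)), Rational(-22, 7)), -372)) = Mul(-330, Add(Add(Mul(-35, Pow(Rational(3920, 47), -1)), Rational(-22, 7)), -372)) = Mul(-330, Add(Add(Mul(-35, Rational(47, 3920)), Rational(-22, 7)), -372)) = Mul(-330, Add(Add(Rational(-47, 112), Rational(-22, 7)), -372)) = Mul(-330, Add(Rational(-57, 16), -372)) = Mul(-330, Rational(-6009, 16)) = Rational(991485, 8)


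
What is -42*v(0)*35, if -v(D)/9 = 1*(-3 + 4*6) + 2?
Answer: 304290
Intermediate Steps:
v(D) = -207 (v(D) = -9*(1*(-3 + 4*6) + 2) = -9*(1*(-3 + 24) + 2) = -9*(1*21 + 2) = -9*(21 + 2) = -9*23 = -207)
-42*v(0)*35 = -42*(-207)*35 = 8694*35 = 304290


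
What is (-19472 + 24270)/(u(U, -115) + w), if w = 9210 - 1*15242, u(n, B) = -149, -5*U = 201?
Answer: -4798/6181 ≈ -0.77625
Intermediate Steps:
U = -201/5 (U = -⅕*201 = -201/5 ≈ -40.200)
w = -6032 (w = 9210 - 15242 = -6032)
(-19472 + 24270)/(u(U, -115) + w) = (-19472 + 24270)/(-149 - 6032) = 4798/(-6181) = 4798*(-1/6181) = -4798/6181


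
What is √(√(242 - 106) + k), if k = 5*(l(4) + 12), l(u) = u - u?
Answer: √(60 + 2*√34) ≈ 8.4653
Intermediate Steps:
l(u) = 0
k = 60 (k = 5*(0 + 12) = 5*12 = 60)
√(√(242 - 106) + k) = √(√(242 - 106) + 60) = √(√136 + 60) = √(2*√34 + 60) = √(60 + 2*√34)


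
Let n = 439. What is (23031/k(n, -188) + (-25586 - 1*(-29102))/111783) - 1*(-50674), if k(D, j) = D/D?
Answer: 2746323177/37261 ≈ 73705.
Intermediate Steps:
k(D, j) = 1
(23031/k(n, -188) + (-25586 - 1*(-29102))/111783) - 1*(-50674) = (23031/1 + (-25586 - 1*(-29102))/111783) - 1*(-50674) = (23031*1 + (-25586 + 29102)*(1/111783)) + 50674 = (23031 + 3516*(1/111783)) + 50674 = (23031 + 1172/37261) + 50674 = 858159263/37261 + 50674 = 2746323177/37261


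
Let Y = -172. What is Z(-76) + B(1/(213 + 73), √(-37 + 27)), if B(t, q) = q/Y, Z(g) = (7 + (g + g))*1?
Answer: -145 - I*√10/172 ≈ -145.0 - 0.018385*I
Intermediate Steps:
Z(g) = 7 + 2*g (Z(g) = (7 + 2*g)*1 = 7 + 2*g)
B(t, q) = -q/172 (B(t, q) = q/(-172) = q*(-1/172) = -q/172)
Z(-76) + B(1/(213 + 73), √(-37 + 27)) = (7 + 2*(-76)) - √(-37 + 27)/172 = (7 - 152) - I*√10/172 = -145 - I*√10/172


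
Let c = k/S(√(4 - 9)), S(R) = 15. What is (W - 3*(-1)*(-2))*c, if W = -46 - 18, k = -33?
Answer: 154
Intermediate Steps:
W = -64
c = -11/5 (c = -33/15 = -33*1/15 = -11/5 ≈ -2.2000)
(W - 3*(-1)*(-2))*c = (-64 - 3*(-1)*(-2))*(-11/5) = (-64 + 3*(-2))*(-11/5) = (-64 - 6)*(-11/5) = -70*(-11/5) = 154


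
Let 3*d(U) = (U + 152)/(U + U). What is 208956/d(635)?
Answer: 796122360/787 ≈ 1.0116e+6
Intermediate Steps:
d(U) = (152 + U)/(6*U) (d(U) = ((U + 152)/(U + U))/3 = ((152 + U)/((2*U)))/3 = ((152 + U)*(1/(2*U)))/3 = ((152 + U)/(2*U))/3 = (152 + U)/(6*U))
208956/d(635) = 208956/(((⅙)*(152 + 635)/635)) = 208956/(((⅙)*(1/635)*787)) = 208956/(787/3810) = 208956*(3810/787) = 796122360/787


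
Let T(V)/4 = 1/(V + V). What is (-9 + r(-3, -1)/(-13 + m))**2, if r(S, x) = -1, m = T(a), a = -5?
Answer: 357604/4489 ≈ 79.662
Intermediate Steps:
T(V) = 2/V (T(V) = 4/(V + V) = 4/((2*V)) = 4*(1/(2*V)) = 2/V)
m = -2/5 (m = 2/(-5) = 2*(-1/5) = -2/5 ≈ -0.40000)
(-9 + r(-3, -1)/(-13 + m))**2 = (-9 - 1/(-13 - 2/5))**2 = (-9 - 1/(-67/5))**2 = (-9 - 1*(-5/67))**2 = (-9 + 5/67)**2 = (-598/67)**2 = 357604/4489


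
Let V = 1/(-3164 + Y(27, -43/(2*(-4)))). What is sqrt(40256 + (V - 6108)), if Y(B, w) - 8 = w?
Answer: 2*sqrt(1075875415)/355 ≈ 184.79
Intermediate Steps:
Y(B, w) = 8 + w
V = -8/25205 (V = 1/(-3164 + (8 - 43/(2*(-4)))) = 1/(-3164 + (8 - 43/(-8))) = 1/(-3164 + (8 - 43*(-1/8))) = 1/(-3164 + (8 + 43/8)) = 1/(-3164 + 107/8) = 1/(-25205/8) = -8/25205 ≈ -0.00031740)
sqrt(40256 + (V - 6108)) = sqrt(40256 + (-8/25205 - 6108)) = sqrt(40256 - 153952148/25205) = sqrt(860700332/25205) = 2*sqrt(1075875415)/355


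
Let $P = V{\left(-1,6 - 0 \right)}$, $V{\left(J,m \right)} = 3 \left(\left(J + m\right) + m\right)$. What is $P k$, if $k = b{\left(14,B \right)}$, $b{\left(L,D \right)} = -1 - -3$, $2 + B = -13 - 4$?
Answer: $66$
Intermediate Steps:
$V{\left(J,m \right)} = 3 J + 6 m$ ($V{\left(J,m \right)} = 3 \left(J + 2 m\right) = 3 J + 6 m$)
$P = 33$ ($P = 3 \left(-1\right) + 6 \left(6 - 0\right) = -3 + 6 \left(6 + 0\right) = -3 + 6 \cdot 6 = -3 + 36 = 33$)
$B = -19$ ($B = -2 - 17 = -19$)
$b{\left(L,D \right)} = 2$ ($b{\left(L,D \right)} = -1 + 3 = 2$)
$k = 2$
$P k = 33 \cdot 2 = 66$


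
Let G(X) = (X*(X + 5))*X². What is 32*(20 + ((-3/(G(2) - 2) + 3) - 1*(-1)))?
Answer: 6896/9 ≈ 766.22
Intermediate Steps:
G(X) = X³*(5 + X) (G(X) = (X*(5 + X))*X² = X³*(5 + X))
32*(20 + ((-3/(G(2) - 2) + 3) - 1*(-1))) = 32*(20 + ((-3/(2³*(5 + 2) - 2) + 3) - 1*(-1))) = 32*(20 + ((-3/(8*7 - 2) + 3) + 1)) = 32*(20 + ((-3/(56 - 2) + 3) + 1)) = 32*(20 + ((-3/54 + 3) + 1)) = 32*(20 + (((1/54)*(-3) + 3) + 1)) = 32*(20 + ((-1/18 + 3) + 1)) = 32*(20 + (53/18 + 1)) = 32*(20 + 71/18) = 32*(431/18) = 6896/9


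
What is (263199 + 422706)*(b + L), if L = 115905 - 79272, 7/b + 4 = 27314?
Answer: 137242352418897/5462 ≈ 2.5127e+10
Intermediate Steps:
b = 7/27310 (b = 7/(-4 + 27314) = 7/27310 ≈ 0.00025632)
L = 36633
(263199 + 422706)*(b + L) = (263199 + 422706)*(7/27310 + 36633) = 685905*(1000447237/27310) = 137242352418897/5462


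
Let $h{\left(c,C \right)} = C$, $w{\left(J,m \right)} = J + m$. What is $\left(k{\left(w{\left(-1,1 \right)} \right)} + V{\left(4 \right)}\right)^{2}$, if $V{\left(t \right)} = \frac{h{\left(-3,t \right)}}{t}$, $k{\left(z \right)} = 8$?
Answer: $81$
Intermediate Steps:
$V{\left(t \right)} = 1$ ($V{\left(t \right)} = \frac{t}{t} = 1$)
$\left(k{\left(w{\left(-1,1 \right)} \right)} + V{\left(4 \right)}\right)^{2} = \left(8 + 1\right)^{2} = 9^{2} = 81$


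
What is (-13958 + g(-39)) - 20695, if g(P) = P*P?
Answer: -33132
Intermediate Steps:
g(P) = P²
(-13958 + g(-39)) - 20695 = (-13958 + (-39)²) - 20695 = (-13958 + 1521) - 20695 = -12437 - 20695 = -33132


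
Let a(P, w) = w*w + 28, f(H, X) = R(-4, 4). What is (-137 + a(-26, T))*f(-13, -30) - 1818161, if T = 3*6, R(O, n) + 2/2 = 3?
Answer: -1817731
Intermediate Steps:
R(O, n) = 2 (R(O, n) = -1 + 3 = 2)
f(H, X) = 2
T = 18
a(P, w) = 28 + w² (a(P, w) = w² + 28 = 28 + w²)
(-137 + a(-26, T))*f(-13, -30) - 1818161 = (-137 + (28 + 18²))*2 - 1818161 = (-137 + (28 + 324))*2 - 1818161 = (-137 + 352)*2 - 1818161 = 215*2 - 1818161 = 430 - 1818161 = -1817731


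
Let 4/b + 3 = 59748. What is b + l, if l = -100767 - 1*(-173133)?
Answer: 4323506674/59745 ≈ 72366.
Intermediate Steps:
b = 4/59745 (b = 4/(-3 + 59748) = 4/59745 ≈ 6.6951e-5)
l = 72366 (l = -100767 + 173133 = 72366)
b + l = 4/59745 + 72366 = 4323506674/59745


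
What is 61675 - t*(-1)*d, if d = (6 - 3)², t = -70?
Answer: 61045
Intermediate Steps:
d = 9 (d = 3² = 9)
61675 - t*(-1)*d = 61675 - (-70*(-1))*9 = 61675 - 70*9 = 61675 - 1*630 = 61675 - 630 = 61045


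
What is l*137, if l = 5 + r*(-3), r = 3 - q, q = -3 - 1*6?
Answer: -4247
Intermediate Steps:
q = -9 (q = -3 - 6 = -9)
r = 12 (r = 3 - 1*(-9) = 3 + 9 = 12)
l = -31 (l = 5 + 12*(-3) = 5 - 36 = -31)
l*137 = -31*137 = -4247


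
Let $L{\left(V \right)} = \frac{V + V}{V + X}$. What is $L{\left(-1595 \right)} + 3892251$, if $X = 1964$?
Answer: $\frac{1436237429}{369} \approx 3.8922 \cdot 10^{6}$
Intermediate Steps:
$L{\left(V \right)} = \frac{2 V}{1964 + V}$ ($L{\left(V \right)} = \frac{V + V}{V + 1964} = \frac{2 V}{1964 + V}$)
$L{\left(-1595 \right)} + 3892251 = 2 \left(-1595\right) \frac{1}{1964 - 1595} + 3892251 = 2 \left(-1595\right) \frac{1}{369} + 3892251 = - \frac{3190}{369} + 3892251 = \frac{1436237429}{369}$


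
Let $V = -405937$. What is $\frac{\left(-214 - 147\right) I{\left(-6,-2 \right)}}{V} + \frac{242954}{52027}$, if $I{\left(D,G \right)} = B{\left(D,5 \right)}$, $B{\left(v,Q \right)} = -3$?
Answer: $\frac{98567672657}{21119684299} \approx 4.6671$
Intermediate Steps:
$I{\left(D,G \right)} = -3$
$\frac{\left(-214 - 147\right) I{\left(-6,-2 \right)}}{V} + \frac{242954}{52027} = \frac{\left(-214 - 147\right) \left(-3\right)}{-405937} + \frac{242954}{52027} = \left(-361\right) \left(-3\right) \left(- \frac{1}{405937}\right) + 242954 \cdot \frac{1}{52027} = 1083 \left(- \frac{1}{405937}\right) + \frac{242954}{52027} = - \frac{1083}{405937} + \frac{242954}{52027} = \frac{98567672657}{21119684299}$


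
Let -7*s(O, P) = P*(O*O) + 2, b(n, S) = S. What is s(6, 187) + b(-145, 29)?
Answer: -933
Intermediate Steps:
s(O, P) = -2/7 - P*O²/7 (s(O, P) = -(P*(O*O) + 2)/7 = -(P*O² + 2)/7 = -(2 + P*O²)/7 = -2/7 - P*O²/7)
s(6, 187) + b(-145, 29) = (-2/7 - ⅐*187*6²) + 29 = (-2/7 - ⅐*187*36) + 29 = (-2/7 - 6732/7) + 29 = -962 + 29 = -933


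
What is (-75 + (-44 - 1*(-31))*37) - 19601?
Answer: -20157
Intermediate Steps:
(-75 + (-44 - 1*(-31))*37) - 19601 = (-75 + (-44 + 31)*37) - 19601 = (-75 - 13*37) - 19601 = (-75 - 481) - 19601 = -556 - 19601 = -20157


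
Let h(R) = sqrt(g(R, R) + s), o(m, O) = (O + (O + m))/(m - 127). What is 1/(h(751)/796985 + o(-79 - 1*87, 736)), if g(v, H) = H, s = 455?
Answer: -121529328127659025/541697278223737103 - 205261095795*sqrt(134)/1083394556447474206 ≈ -0.22435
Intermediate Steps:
o(m, O) = (m + 2*O)/(-127 + m)
h(R) = sqrt(455 + R) (h(R) = sqrt(R + 455) = sqrt(455 + R))
1/(h(751)/796985 + o(-79 - 1*87, 736)) = 1/(sqrt(455 + 751)/796985 + ((-79 - 1*87) + 2*736)/(-127 + (-79 - 1*87))) = 1/(sqrt(1206)*(1/796985) + ((-79 - 87) + 1472)/(-127 + (-79 - 87))) = 1/((3*sqrt(134))*(1/796985) + (-166 + 1472)/(-127 - 166)) = 1/(3*sqrt(134)/796985 + 1306/(-293)) = 1/(3*sqrt(134)/796985 - 1/293*1306) = 1/(3*sqrt(134)/796985 - 1306/293) = 1/(-1306/293 + 3*sqrt(134)/796985)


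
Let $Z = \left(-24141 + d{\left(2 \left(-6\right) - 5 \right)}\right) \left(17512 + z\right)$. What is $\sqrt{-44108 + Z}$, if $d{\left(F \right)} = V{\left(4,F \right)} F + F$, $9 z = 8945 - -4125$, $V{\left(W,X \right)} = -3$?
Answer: $\frac{i \sqrt{4114931518}}{3} \approx 21383.0 i$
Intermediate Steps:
$z = \frac{13070}{9}$ ($z = \frac{8945 - -4125}{9} = \frac{8945 + 4125}{9} = \frac{1}{9} \cdot 13070 = \frac{13070}{9} \approx 1452.2$)
$d{\left(F \right)} = - 2 F$ ($d{\left(F \right)} = - 3 F + F = - 2 F$)
$Z = - \frac{4114534546}{9}$ ($Z = \left(-24141 - 2 \left(2 \left(-6\right) - 5\right)\right) \left(17512 + \frac{13070}{9}\right) = \left(-24141 - 2 \left(-12 - 5\right)\right) \frac{170678}{9} = \left(-24141 - -34\right) \frac{170678}{9} = \left(-24141 + 34\right) \frac{170678}{9} = \left(-24107\right) \frac{170678}{9} = - \frac{4114534546}{9} \approx -4.5717 \cdot 10^{8}$)
$\sqrt{-44108 + Z} = \sqrt{-44108 - \frac{4114534546}{9}} = \sqrt{- \frac{4114931518}{9}} = \frac{i \sqrt{4114931518}}{3}$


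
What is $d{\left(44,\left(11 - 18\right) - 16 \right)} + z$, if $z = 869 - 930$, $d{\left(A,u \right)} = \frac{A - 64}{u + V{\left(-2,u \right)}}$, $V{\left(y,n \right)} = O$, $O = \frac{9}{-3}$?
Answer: $- \frac{783}{13} \approx -60.231$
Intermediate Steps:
$O = -3$ ($O = 9 \left(- \frac{1}{3}\right) = -3$)
$V{\left(y,n \right)} = -3$
$d{\left(A,u \right)} = \frac{-64 + A}{-3 + u}$ ($d{\left(A,u \right)} = \frac{A - 64}{u - 3} = \frac{-64 + A}{-3 + u}$)
$z = -61$
$d{\left(44,\left(11 - 18\right) - 16 \right)} + z = \frac{-64 + 44}{-3 + \left(\left(11 - 18\right) - 16\right)} - 61 = \frac{1}{-3 - 23} \left(-20\right) - 61 = \frac{1}{-26} \left(-20\right) - 61 = \left(- \frac{1}{26}\right) \left(-20\right) - 61 = \frac{10}{13} - 61 = - \frac{783}{13}$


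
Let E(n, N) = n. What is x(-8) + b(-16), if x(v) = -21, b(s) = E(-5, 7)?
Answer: -26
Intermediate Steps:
b(s) = -5
x(-8) + b(-16) = -21 - 5 = -26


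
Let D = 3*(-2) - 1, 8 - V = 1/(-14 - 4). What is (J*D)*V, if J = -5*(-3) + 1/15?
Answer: -22939/27 ≈ -849.59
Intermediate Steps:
V = 145/18 (V = 8 - 1/(-14 - 4) = 8 - 1/(-18) = 8 - 1*(-1/18) = 8 + 1/18 = 145/18 ≈ 8.0556)
J = 226/15 (J = 15 + 1/15 = 226/15 ≈ 15.067)
D = -7 (D = -6 - 1 = -7)
(J*D)*V = ((226/15)*(-7))*(145/18) = -1582/15*145/18 = -22939/27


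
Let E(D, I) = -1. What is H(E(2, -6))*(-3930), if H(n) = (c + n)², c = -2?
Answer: -35370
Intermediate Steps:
H(n) = (-2 + n)²
H(E(2, -6))*(-3930) = (-2 - 1)²*(-3930) = (-3)²*(-3930) = 9*(-3930) = -35370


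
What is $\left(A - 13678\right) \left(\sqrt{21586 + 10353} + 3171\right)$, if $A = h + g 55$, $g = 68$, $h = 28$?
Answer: $-31424610 - 406310 \sqrt{19} \approx -3.3196 \cdot 10^{7}$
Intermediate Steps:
$A = 3768$ ($A = 28 + 68 \cdot 55 = 28 + 3740 = 3768$)
$\left(A - 13678\right) \left(\sqrt{21586 + 10353} + 3171\right) = \left(3768 - 13678\right) \left(\sqrt{21586 + 10353} + 3171\right) = - 9910 \left(\sqrt{31939} + 3171\right) = - 9910 \left(41 \sqrt{19} + 3171\right) = - 9910 \left(3171 + 41 \sqrt{19}\right) = -31424610 - 406310 \sqrt{19}$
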